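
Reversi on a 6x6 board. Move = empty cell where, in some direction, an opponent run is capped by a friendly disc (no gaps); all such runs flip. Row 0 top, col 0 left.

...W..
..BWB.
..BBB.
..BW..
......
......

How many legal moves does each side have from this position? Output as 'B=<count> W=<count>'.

-- B to move --
(0,2): flips 1 -> legal
(0,4): flips 1 -> legal
(3,4): flips 1 -> legal
(4,2): flips 1 -> legal
(4,3): flips 1 -> legal
(4,4): flips 1 -> legal
B mobility = 6
-- W to move --
(0,1): no bracket -> illegal
(0,2): no bracket -> illegal
(0,4): no bracket -> illegal
(0,5): no bracket -> illegal
(1,1): flips 2 -> legal
(1,5): flips 2 -> legal
(2,1): flips 1 -> legal
(2,5): flips 1 -> legal
(3,1): flips 2 -> legal
(3,4): no bracket -> illegal
(3,5): flips 1 -> legal
(4,1): no bracket -> illegal
(4,2): no bracket -> illegal
(4,3): no bracket -> illegal
W mobility = 6

Answer: B=6 W=6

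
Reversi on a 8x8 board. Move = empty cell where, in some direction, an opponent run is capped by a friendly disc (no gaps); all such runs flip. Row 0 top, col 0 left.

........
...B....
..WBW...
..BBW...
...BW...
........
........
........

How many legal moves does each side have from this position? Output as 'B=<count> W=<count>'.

-- B to move --
(1,1): flips 1 -> legal
(1,2): flips 1 -> legal
(1,4): no bracket -> illegal
(1,5): flips 1 -> legal
(2,1): flips 1 -> legal
(2,5): flips 2 -> legal
(3,1): flips 1 -> legal
(3,5): flips 2 -> legal
(4,5): flips 2 -> legal
(5,3): no bracket -> illegal
(5,4): no bracket -> illegal
(5,5): flips 1 -> legal
B mobility = 9
-- W to move --
(0,2): flips 1 -> legal
(0,3): no bracket -> illegal
(0,4): flips 1 -> legal
(1,2): flips 1 -> legal
(1,4): no bracket -> illegal
(2,1): no bracket -> illegal
(3,1): flips 2 -> legal
(4,1): no bracket -> illegal
(4,2): flips 3 -> legal
(5,2): flips 1 -> legal
(5,3): no bracket -> illegal
(5,4): no bracket -> illegal
W mobility = 6

Answer: B=9 W=6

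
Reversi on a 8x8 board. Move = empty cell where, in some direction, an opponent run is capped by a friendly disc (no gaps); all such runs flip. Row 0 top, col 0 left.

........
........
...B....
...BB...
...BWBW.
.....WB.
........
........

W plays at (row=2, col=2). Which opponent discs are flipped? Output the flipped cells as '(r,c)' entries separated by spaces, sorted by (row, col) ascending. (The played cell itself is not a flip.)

Dir NW: first cell '.' (not opp) -> no flip
Dir N: first cell '.' (not opp) -> no flip
Dir NE: first cell '.' (not opp) -> no flip
Dir W: first cell '.' (not opp) -> no flip
Dir E: opp run (2,3), next='.' -> no flip
Dir SW: first cell '.' (not opp) -> no flip
Dir S: first cell '.' (not opp) -> no flip
Dir SE: opp run (3,3) capped by W -> flip

Answer: (3,3)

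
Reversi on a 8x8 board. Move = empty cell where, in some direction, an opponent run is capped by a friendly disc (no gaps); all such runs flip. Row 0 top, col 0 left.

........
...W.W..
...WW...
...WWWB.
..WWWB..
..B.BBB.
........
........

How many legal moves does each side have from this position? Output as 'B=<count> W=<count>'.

Answer: B=6 W=8

Derivation:
-- B to move --
(0,2): no bracket -> illegal
(0,3): no bracket -> illegal
(0,4): no bracket -> illegal
(0,5): no bracket -> illegal
(0,6): no bracket -> illegal
(1,2): flips 2 -> legal
(1,4): flips 3 -> legal
(1,6): no bracket -> illegal
(2,2): flips 2 -> legal
(2,5): flips 3 -> legal
(2,6): no bracket -> illegal
(3,1): no bracket -> illegal
(3,2): flips 5 -> legal
(4,1): flips 3 -> legal
(4,6): no bracket -> illegal
(5,1): no bracket -> illegal
(5,3): no bracket -> illegal
B mobility = 6
-- W to move --
(2,5): no bracket -> illegal
(2,6): no bracket -> illegal
(2,7): no bracket -> illegal
(3,7): flips 1 -> legal
(4,1): no bracket -> illegal
(4,6): flips 1 -> legal
(4,7): no bracket -> illegal
(5,1): no bracket -> illegal
(5,3): no bracket -> illegal
(5,7): no bracket -> illegal
(6,1): flips 1 -> legal
(6,2): flips 1 -> legal
(6,3): no bracket -> illegal
(6,4): flips 1 -> legal
(6,5): flips 3 -> legal
(6,6): flips 1 -> legal
(6,7): flips 2 -> legal
W mobility = 8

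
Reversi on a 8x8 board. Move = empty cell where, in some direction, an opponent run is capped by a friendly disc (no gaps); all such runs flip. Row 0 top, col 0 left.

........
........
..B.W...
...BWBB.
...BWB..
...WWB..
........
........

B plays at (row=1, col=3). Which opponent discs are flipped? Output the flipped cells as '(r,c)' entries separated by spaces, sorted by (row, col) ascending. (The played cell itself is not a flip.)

Dir NW: first cell '.' (not opp) -> no flip
Dir N: first cell '.' (not opp) -> no flip
Dir NE: first cell '.' (not opp) -> no flip
Dir W: first cell '.' (not opp) -> no flip
Dir E: first cell '.' (not opp) -> no flip
Dir SW: first cell 'B' (not opp) -> no flip
Dir S: first cell '.' (not opp) -> no flip
Dir SE: opp run (2,4) capped by B -> flip

Answer: (2,4)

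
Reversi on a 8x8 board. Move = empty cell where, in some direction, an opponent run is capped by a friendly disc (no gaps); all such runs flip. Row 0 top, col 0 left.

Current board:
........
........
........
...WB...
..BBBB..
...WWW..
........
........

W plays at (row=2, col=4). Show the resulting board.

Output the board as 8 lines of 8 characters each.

Place W at (2,4); scan 8 dirs for brackets.
Dir NW: first cell '.' (not opp) -> no flip
Dir N: first cell '.' (not opp) -> no flip
Dir NE: first cell '.' (not opp) -> no flip
Dir W: first cell '.' (not opp) -> no flip
Dir E: first cell '.' (not opp) -> no flip
Dir SW: first cell 'W' (not opp) -> no flip
Dir S: opp run (3,4) (4,4) capped by W -> flip
Dir SE: first cell '.' (not opp) -> no flip
All flips: (3,4) (4,4)

Answer: ........
........
....W...
...WW...
..BBWB..
...WWW..
........
........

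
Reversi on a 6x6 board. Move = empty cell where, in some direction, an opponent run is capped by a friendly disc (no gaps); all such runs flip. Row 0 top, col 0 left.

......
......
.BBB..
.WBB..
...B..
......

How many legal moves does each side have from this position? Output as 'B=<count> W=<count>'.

-- B to move --
(2,0): no bracket -> illegal
(3,0): flips 1 -> legal
(4,0): flips 1 -> legal
(4,1): flips 1 -> legal
(4,2): no bracket -> illegal
B mobility = 3
-- W to move --
(1,0): no bracket -> illegal
(1,1): flips 1 -> legal
(1,2): no bracket -> illegal
(1,3): flips 1 -> legal
(1,4): no bracket -> illegal
(2,0): no bracket -> illegal
(2,4): no bracket -> illegal
(3,0): no bracket -> illegal
(3,4): flips 2 -> legal
(4,1): no bracket -> illegal
(4,2): no bracket -> illegal
(4,4): no bracket -> illegal
(5,2): no bracket -> illegal
(5,3): no bracket -> illegal
(5,4): no bracket -> illegal
W mobility = 3

Answer: B=3 W=3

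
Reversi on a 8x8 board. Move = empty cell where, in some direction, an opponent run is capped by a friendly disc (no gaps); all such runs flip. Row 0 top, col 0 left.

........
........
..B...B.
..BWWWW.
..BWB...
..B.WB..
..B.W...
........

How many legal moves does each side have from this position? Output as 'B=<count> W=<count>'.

-- B to move --
(2,3): no bracket -> illegal
(2,4): flips 2 -> legal
(2,5): flips 2 -> legal
(2,7): no bracket -> illegal
(3,7): flips 4 -> legal
(4,5): no bracket -> illegal
(4,6): flips 1 -> legal
(4,7): no bracket -> illegal
(5,3): flips 1 -> legal
(6,3): no bracket -> illegal
(6,5): flips 2 -> legal
(7,3): flips 1 -> legal
(7,4): flips 2 -> legal
(7,5): no bracket -> illegal
B mobility = 8
-- W to move --
(1,1): flips 1 -> legal
(1,2): no bracket -> illegal
(1,3): no bracket -> illegal
(1,5): no bracket -> illegal
(1,6): flips 1 -> legal
(1,7): flips 1 -> legal
(2,1): flips 1 -> legal
(2,3): no bracket -> illegal
(2,5): no bracket -> illegal
(2,7): no bracket -> illegal
(3,1): flips 1 -> legal
(3,7): no bracket -> illegal
(4,1): flips 1 -> legal
(4,5): flips 1 -> legal
(4,6): flips 1 -> legal
(5,1): flips 1 -> legal
(5,3): flips 1 -> legal
(5,6): flips 1 -> legal
(6,1): flips 1 -> legal
(6,3): no bracket -> illegal
(6,5): no bracket -> illegal
(6,6): flips 2 -> legal
(7,1): no bracket -> illegal
(7,2): no bracket -> illegal
(7,3): no bracket -> illegal
W mobility = 13

Answer: B=8 W=13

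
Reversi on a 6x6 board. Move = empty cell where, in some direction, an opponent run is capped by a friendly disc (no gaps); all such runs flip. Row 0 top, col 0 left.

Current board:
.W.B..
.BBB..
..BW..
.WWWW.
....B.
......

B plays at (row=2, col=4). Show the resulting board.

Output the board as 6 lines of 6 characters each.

Answer: .W.B..
.BBB..
..BBB.
.WWWB.
....B.
......

Derivation:
Place B at (2,4); scan 8 dirs for brackets.
Dir NW: first cell 'B' (not opp) -> no flip
Dir N: first cell '.' (not opp) -> no flip
Dir NE: first cell '.' (not opp) -> no flip
Dir W: opp run (2,3) capped by B -> flip
Dir E: first cell '.' (not opp) -> no flip
Dir SW: opp run (3,3), next='.' -> no flip
Dir S: opp run (3,4) capped by B -> flip
Dir SE: first cell '.' (not opp) -> no flip
All flips: (2,3) (3,4)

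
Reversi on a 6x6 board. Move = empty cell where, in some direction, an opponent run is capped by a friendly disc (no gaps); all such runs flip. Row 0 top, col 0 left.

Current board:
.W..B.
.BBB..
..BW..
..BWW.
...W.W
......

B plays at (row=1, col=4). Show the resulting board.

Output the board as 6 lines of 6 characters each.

Place B at (1,4); scan 8 dirs for brackets.
Dir NW: first cell '.' (not opp) -> no flip
Dir N: first cell 'B' (not opp) -> no flip
Dir NE: first cell '.' (not opp) -> no flip
Dir W: first cell 'B' (not opp) -> no flip
Dir E: first cell '.' (not opp) -> no flip
Dir SW: opp run (2,3) capped by B -> flip
Dir S: first cell '.' (not opp) -> no flip
Dir SE: first cell '.' (not opp) -> no flip
All flips: (2,3)

Answer: .W..B.
.BBBB.
..BB..
..BWW.
...W.W
......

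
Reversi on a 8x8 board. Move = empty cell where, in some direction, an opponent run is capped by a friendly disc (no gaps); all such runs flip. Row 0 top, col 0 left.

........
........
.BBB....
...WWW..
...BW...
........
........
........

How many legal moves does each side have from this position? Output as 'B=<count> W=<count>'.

Answer: B=3 W=6

Derivation:
-- B to move --
(2,4): no bracket -> illegal
(2,5): flips 1 -> legal
(2,6): no bracket -> illegal
(3,2): no bracket -> illegal
(3,6): no bracket -> illegal
(4,2): no bracket -> illegal
(4,5): flips 2 -> legal
(4,6): no bracket -> illegal
(5,3): no bracket -> illegal
(5,4): no bracket -> illegal
(5,5): flips 2 -> legal
B mobility = 3
-- W to move --
(1,0): no bracket -> illegal
(1,1): flips 1 -> legal
(1,2): flips 1 -> legal
(1,3): flips 1 -> legal
(1,4): no bracket -> illegal
(2,0): no bracket -> illegal
(2,4): no bracket -> illegal
(3,0): no bracket -> illegal
(3,1): no bracket -> illegal
(3,2): no bracket -> illegal
(4,2): flips 1 -> legal
(5,2): flips 1 -> legal
(5,3): flips 1 -> legal
(5,4): no bracket -> illegal
W mobility = 6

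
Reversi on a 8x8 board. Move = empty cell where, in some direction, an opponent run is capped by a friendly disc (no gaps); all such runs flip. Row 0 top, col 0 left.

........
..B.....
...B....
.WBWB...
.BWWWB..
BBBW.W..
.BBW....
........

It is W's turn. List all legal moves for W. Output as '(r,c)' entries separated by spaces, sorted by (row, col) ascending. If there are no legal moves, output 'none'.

Answer: (1,3) (2,1) (2,2) (2,4) (2,5) (3,0) (3,5) (4,0) (4,6) (6,0) (7,0) (7,1) (7,2)

Derivation:
(0,1): no bracket -> illegal
(0,2): no bracket -> illegal
(0,3): no bracket -> illegal
(1,1): no bracket -> illegal
(1,3): flips 1 -> legal
(1,4): no bracket -> illegal
(2,1): flips 1 -> legal
(2,2): flips 1 -> legal
(2,4): flips 1 -> legal
(2,5): flips 1 -> legal
(3,0): flips 2 -> legal
(3,5): flips 2 -> legal
(3,6): no bracket -> illegal
(4,0): flips 1 -> legal
(4,6): flips 1 -> legal
(5,4): no bracket -> illegal
(5,6): no bracket -> illegal
(6,0): flips 3 -> legal
(7,0): flips 2 -> legal
(7,1): flips 4 -> legal
(7,2): flips 2 -> legal
(7,3): no bracket -> illegal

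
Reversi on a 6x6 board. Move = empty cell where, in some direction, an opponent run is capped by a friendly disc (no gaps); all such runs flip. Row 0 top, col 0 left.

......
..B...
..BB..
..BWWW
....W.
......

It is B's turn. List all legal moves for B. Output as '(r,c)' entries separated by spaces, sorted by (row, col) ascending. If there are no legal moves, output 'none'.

(2,4): no bracket -> illegal
(2,5): no bracket -> illegal
(4,2): no bracket -> illegal
(4,3): flips 1 -> legal
(4,5): flips 1 -> legal
(5,3): no bracket -> illegal
(5,4): no bracket -> illegal
(5,5): flips 2 -> legal

Answer: (4,3) (4,5) (5,5)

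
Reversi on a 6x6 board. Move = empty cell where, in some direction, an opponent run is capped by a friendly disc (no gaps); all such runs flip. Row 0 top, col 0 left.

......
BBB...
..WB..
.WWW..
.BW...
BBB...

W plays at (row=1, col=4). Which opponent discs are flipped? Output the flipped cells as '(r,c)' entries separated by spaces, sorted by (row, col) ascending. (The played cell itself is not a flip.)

Dir NW: first cell '.' (not opp) -> no flip
Dir N: first cell '.' (not opp) -> no flip
Dir NE: first cell '.' (not opp) -> no flip
Dir W: first cell '.' (not opp) -> no flip
Dir E: first cell '.' (not opp) -> no flip
Dir SW: opp run (2,3) capped by W -> flip
Dir S: first cell '.' (not opp) -> no flip
Dir SE: first cell '.' (not opp) -> no flip

Answer: (2,3)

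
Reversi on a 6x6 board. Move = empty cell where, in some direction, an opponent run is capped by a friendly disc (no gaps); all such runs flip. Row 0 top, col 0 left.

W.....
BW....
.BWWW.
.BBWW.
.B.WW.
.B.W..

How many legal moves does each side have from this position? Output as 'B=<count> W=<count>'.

-- B to move --
(0,1): flips 1 -> legal
(0,2): no bracket -> illegal
(1,2): flips 2 -> legal
(1,3): flips 1 -> legal
(1,4): flips 1 -> legal
(1,5): no bracket -> illegal
(2,0): no bracket -> illegal
(2,5): flips 3 -> legal
(3,5): flips 2 -> legal
(4,2): no bracket -> illegal
(4,5): no bracket -> illegal
(5,2): no bracket -> illegal
(5,4): flips 1 -> legal
(5,5): no bracket -> illegal
B mobility = 7
-- W to move --
(0,1): no bracket -> illegal
(1,2): no bracket -> illegal
(2,0): flips 2 -> legal
(3,0): flips 2 -> legal
(4,0): flips 1 -> legal
(4,2): flips 1 -> legal
(5,0): flips 2 -> legal
(5,2): no bracket -> illegal
W mobility = 5

Answer: B=7 W=5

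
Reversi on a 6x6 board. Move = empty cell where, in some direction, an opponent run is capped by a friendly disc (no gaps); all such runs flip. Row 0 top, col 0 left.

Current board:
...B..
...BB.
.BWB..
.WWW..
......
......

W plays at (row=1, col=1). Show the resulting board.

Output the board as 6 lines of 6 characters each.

Answer: ...B..
.W.BB.
.WWB..
.WWW..
......
......

Derivation:
Place W at (1,1); scan 8 dirs for brackets.
Dir NW: first cell '.' (not opp) -> no flip
Dir N: first cell '.' (not opp) -> no flip
Dir NE: first cell '.' (not opp) -> no flip
Dir W: first cell '.' (not opp) -> no flip
Dir E: first cell '.' (not opp) -> no flip
Dir SW: first cell '.' (not opp) -> no flip
Dir S: opp run (2,1) capped by W -> flip
Dir SE: first cell 'W' (not opp) -> no flip
All flips: (2,1)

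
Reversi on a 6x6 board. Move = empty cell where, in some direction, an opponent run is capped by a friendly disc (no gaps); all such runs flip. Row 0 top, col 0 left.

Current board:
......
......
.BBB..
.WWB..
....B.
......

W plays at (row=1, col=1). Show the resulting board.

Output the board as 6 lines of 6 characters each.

Answer: ......
.W....
.WBB..
.WWB..
....B.
......

Derivation:
Place W at (1,1); scan 8 dirs for brackets.
Dir NW: first cell '.' (not opp) -> no flip
Dir N: first cell '.' (not opp) -> no flip
Dir NE: first cell '.' (not opp) -> no flip
Dir W: first cell '.' (not opp) -> no flip
Dir E: first cell '.' (not opp) -> no flip
Dir SW: first cell '.' (not opp) -> no flip
Dir S: opp run (2,1) capped by W -> flip
Dir SE: opp run (2,2) (3,3) (4,4), next='.' -> no flip
All flips: (2,1)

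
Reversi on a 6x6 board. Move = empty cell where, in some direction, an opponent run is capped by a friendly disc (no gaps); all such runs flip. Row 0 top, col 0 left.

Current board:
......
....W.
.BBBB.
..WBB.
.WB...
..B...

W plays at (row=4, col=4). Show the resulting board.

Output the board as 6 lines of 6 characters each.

Place W at (4,4); scan 8 dirs for brackets.
Dir NW: opp run (3,3) (2,2), next='.' -> no flip
Dir N: opp run (3,4) (2,4) capped by W -> flip
Dir NE: first cell '.' (not opp) -> no flip
Dir W: first cell '.' (not opp) -> no flip
Dir E: first cell '.' (not opp) -> no flip
Dir SW: first cell '.' (not opp) -> no flip
Dir S: first cell '.' (not opp) -> no flip
Dir SE: first cell '.' (not opp) -> no flip
All flips: (2,4) (3,4)

Answer: ......
....W.
.BBBW.
..WBW.
.WB.W.
..B...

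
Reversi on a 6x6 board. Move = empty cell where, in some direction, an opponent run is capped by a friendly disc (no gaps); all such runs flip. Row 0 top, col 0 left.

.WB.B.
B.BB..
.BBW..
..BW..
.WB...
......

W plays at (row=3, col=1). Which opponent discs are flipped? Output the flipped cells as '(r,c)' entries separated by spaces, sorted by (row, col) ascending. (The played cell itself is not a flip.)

Answer: (3,2)

Derivation:
Dir NW: first cell '.' (not opp) -> no flip
Dir N: opp run (2,1), next='.' -> no flip
Dir NE: opp run (2,2) (1,3) (0,4), next=edge -> no flip
Dir W: first cell '.' (not opp) -> no flip
Dir E: opp run (3,2) capped by W -> flip
Dir SW: first cell '.' (not opp) -> no flip
Dir S: first cell 'W' (not opp) -> no flip
Dir SE: opp run (4,2), next='.' -> no flip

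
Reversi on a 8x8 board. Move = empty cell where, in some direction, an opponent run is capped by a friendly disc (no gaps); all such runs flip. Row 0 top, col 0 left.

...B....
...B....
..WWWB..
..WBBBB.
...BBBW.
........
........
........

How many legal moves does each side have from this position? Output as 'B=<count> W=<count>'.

-- B to move --
(1,1): flips 1 -> legal
(1,2): flips 1 -> legal
(1,4): flips 1 -> legal
(1,5): flips 1 -> legal
(2,1): flips 4 -> legal
(3,1): flips 2 -> legal
(3,7): no bracket -> illegal
(4,1): no bracket -> illegal
(4,2): no bracket -> illegal
(4,7): flips 1 -> legal
(5,5): no bracket -> illegal
(5,6): flips 1 -> legal
(5,7): flips 1 -> legal
B mobility = 9
-- W to move --
(0,2): flips 1 -> legal
(0,4): flips 1 -> legal
(1,2): no bracket -> illegal
(1,4): no bracket -> illegal
(1,5): no bracket -> illegal
(1,6): no bracket -> illegal
(2,6): flips 2 -> legal
(2,7): no bracket -> illegal
(3,7): flips 4 -> legal
(4,2): flips 4 -> legal
(4,7): no bracket -> illegal
(5,2): no bracket -> illegal
(5,3): flips 2 -> legal
(5,4): flips 3 -> legal
(5,5): flips 2 -> legal
(5,6): flips 2 -> legal
W mobility = 9

Answer: B=9 W=9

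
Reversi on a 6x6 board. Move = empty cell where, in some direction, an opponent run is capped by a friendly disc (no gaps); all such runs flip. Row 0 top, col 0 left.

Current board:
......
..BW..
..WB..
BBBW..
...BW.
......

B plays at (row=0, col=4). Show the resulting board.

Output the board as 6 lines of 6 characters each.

Place B at (0,4); scan 8 dirs for brackets.
Dir NW: edge -> no flip
Dir N: edge -> no flip
Dir NE: edge -> no flip
Dir W: first cell '.' (not opp) -> no flip
Dir E: first cell '.' (not opp) -> no flip
Dir SW: opp run (1,3) (2,2) capped by B -> flip
Dir S: first cell '.' (not opp) -> no flip
Dir SE: first cell '.' (not opp) -> no flip
All flips: (1,3) (2,2)

Answer: ....B.
..BB..
..BB..
BBBW..
...BW.
......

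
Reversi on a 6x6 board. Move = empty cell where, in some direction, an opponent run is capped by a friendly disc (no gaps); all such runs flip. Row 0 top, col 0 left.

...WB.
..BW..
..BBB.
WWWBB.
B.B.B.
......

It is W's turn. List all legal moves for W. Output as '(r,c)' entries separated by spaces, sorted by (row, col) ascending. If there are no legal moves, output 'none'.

Answer: (0,2) (0,5) (1,1) (1,4) (2,1) (3,5) (4,3) (5,0) (5,2) (5,3)

Derivation:
(0,1): no bracket -> illegal
(0,2): flips 2 -> legal
(0,5): flips 1 -> legal
(1,1): flips 1 -> legal
(1,4): flips 1 -> legal
(1,5): no bracket -> illegal
(2,1): flips 1 -> legal
(2,5): no bracket -> illegal
(3,5): flips 3 -> legal
(4,1): no bracket -> illegal
(4,3): flips 2 -> legal
(4,5): no bracket -> illegal
(5,0): flips 1 -> legal
(5,1): no bracket -> illegal
(5,2): flips 1 -> legal
(5,3): flips 1 -> legal
(5,4): no bracket -> illegal
(5,5): no bracket -> illegal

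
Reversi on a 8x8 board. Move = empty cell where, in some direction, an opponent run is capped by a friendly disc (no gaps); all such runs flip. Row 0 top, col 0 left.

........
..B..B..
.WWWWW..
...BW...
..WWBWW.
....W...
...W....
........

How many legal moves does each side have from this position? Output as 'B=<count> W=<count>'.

Answer: B=12 W=7

Derivation:
-- B to move --
(1,0): no bracket -> illegal
(1,1): flips 1 -> legal
(1,3): flips 1 -> legal
(1,4): flips 2 -> legal
(1,6): no bracket -> illegal
(2,0): no bracket -> illegal
(2,6): no bracket -> illegal
(3,0): flips 1 -> legal
(3,1): no bracket -> illegal
(3,2): flips 1 -> legal
(3,5): flips 2 -> legal
(3,6): no bracket -> illegal
(3,7): no bracket -> illegal
(4,1): flips 2 -> legal
(4,7): flips 2 -> legal
(5,1): flips 1 -> legal
(5,2): no bracket -> illegal
(5,3): flips 1 -> legal
(5,5): no bracket -> illegal
(5,6): flips 3 -> legal
(5,7): no bracket -> illegal
(6,2): no bracket -> illegal
(6,4): flips 1 -> legal
(6,5): no bracket -> illegal
(7,2): no bracket -> illegal
(7,3): no bracket -> illegal
(7,4): no bracket -> illegal
B mobility = 12
-- W to move --
(0,1): flips 1 -> legal
(0,2): flips 1 -> legal
(0,3): flips 1 -> legal
(0,4): no bracket -> illegal
(0,5): flips 1 -> legal
(0,6): flips 1 -> legal
(1,1): no bracket -> illegal
(1,3): no bracket -> illegal
(1,4): no bracket -> illegal
(1,6): no bracket -> illegal
(2,6): no bracket -> illegal
(3,2): flips 1 -> legal
(3,5): no bracket -> illegal
(5,3): no bracket -> illegal
(5,5): flips 2 -> legal
W mobility = 7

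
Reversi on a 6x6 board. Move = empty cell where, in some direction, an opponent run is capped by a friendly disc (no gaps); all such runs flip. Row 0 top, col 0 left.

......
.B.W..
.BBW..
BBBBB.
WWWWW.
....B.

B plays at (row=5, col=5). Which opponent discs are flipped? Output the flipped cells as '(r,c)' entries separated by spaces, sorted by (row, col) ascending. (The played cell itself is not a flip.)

Dir NW: opp run (4,4) capped by B -> flip
Dir N: first cell '.' (not opp) -> no flip
Dir NE: edge -> no flip
Dir W: first cell 'B' (not opp) -> no flip
Dir E: edge -> no flip
Dir SW: edge -> no flip
Dir S: edge -> no flip
Dir SE: edge -> no flip

Answer: (4,4)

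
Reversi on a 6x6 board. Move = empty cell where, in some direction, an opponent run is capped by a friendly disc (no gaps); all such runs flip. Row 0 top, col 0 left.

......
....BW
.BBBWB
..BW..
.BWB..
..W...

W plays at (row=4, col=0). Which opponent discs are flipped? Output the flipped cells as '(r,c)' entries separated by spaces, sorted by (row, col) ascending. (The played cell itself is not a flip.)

Answer: (4,1)

Derivation:
Dir NW: edge -> no flip
Dir N: first cell '.' (not opp) -> no flip
Dir NE: first cell '.' (not opp) -> no flip
Dir W: edge -> no flip
Dir E: opp run (4,1) capped by W -> flip
Dir SW: edge -> no flip
Dir S: first cell '.' (not opp) -> no flip
Dir SE: first cell '.' (not opp) -> no flip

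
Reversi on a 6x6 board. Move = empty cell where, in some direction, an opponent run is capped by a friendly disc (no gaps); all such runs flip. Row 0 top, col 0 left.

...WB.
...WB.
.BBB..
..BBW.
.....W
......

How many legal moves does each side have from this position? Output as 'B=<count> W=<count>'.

Answer: B=3 W=6

Derivation:
-- B to move --
(0,2): flips 1 -> legal
(1,2): flips 1 -> legal
(2,4): no bracket -> illegal
(2,5): no bracket -> illegal
(3,5): flips 1 -> legal
(4,3): no bracket -> illegal
(4,4): no bracket -> illegal
(5,4): no bracket -> illegal
(5,5): no bracket -> illegal
B mobility = 3
-- W to move --
(0,5): flips 1 -> legal
(1,0): no bracket -> illegal
(1,1): no bracket -> illegal
(1,2): flips 1 -> legal
(1,5): flips 1 -> legal
(2,0): no bracket -> illegal
(2,4): no bracket -> illegal
(2,5): flips 1 -> legal
(3,0): no bracket -> illegal
(3,1): flips 3 -> legal
(4,1): no bracket -> illegal
(4,2): no bracket -> illegal
(4,3): flips 2 -> legal
(4,4): no bracket -> illegal
W mobility = 6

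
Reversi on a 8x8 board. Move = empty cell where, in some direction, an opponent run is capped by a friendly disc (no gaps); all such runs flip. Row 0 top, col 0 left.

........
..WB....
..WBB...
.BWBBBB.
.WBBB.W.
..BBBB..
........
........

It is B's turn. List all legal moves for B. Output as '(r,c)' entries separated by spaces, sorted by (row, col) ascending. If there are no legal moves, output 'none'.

(0,1): flips 1 -> legal
(0,2): flips 3 -> legal
(0,3): no bracket -> illegal
(1,1): flips 2 -> legal
(2,1): flips 2 -> legal
(3,0): flips 1 -> legal
(3,7): flips 1 -> legal
(4,0): flips 1 -> legal
(4,5): no bracket -> illegal
(4,7): no bracket -> illegal
(5,0): flips 2 -> legal
(5,1): flips 1 -> legal
(5,6): flips 1 -> legal
(5,7): flips 1 -> legal

Answer: (0,1) (0,2) (1,1) (2,1) (3,0) (3,7) (4,0) (5,0) (5,1) (5,6) (5,7)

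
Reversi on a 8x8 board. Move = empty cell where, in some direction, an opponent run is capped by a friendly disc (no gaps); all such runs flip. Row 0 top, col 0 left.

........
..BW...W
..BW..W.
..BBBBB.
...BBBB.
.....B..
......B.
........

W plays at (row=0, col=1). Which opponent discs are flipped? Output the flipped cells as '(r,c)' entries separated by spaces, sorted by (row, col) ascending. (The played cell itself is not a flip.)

Dir NW: edge -> no flip
Dir N: edge -> no flip
Dir NE: edge -> no flip
Dir W: first cell '.' (not opp) -> no flip
Dir E: first cell '.' (not opp) -> no flip
Dir SW: first cell '.' (not opp) -> no flip
Dir S: first cell '.' (not opp) -> no flip
Dir SE: opp run (1,2) capped by W -> flip

Answer: (1,2)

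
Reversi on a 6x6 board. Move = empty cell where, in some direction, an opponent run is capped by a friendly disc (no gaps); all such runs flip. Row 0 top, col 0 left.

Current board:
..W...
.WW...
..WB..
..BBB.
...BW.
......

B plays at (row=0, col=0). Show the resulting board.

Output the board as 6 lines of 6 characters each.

Answer: B.W...
.BW...
..BB..
..BBB.
...BW.
......

Derivation:
Place B at (0,0); scan 8 dirs for brackets.
Dir NW: edge -> no flip
Dir N: edge -> no flip
Dir NE: edge -> no flip
Dir W: edge -> no flip
Dir E: first cell '.' (not opp) -> no flip
Dir SW: edge -> no flip
Dir S: first cell '.' (not opp) -> no flip
Dir SE: opp run (1,1) (2,2) capped by B -> flip
All flips: (1,1) (2,2)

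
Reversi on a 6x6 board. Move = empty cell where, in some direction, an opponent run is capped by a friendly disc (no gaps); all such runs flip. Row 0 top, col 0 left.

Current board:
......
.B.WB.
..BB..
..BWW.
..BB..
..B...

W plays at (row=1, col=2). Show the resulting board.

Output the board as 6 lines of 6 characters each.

Answer: ......
.BWWB.
..BW..
..BWW.
..BB..
..B...

Derivation:
Place W at (1,2); scan 8 dirs for brackets.
Dir NW: first cell '.' (not opp) -> no flip
Dir N: first cell '.' (not opp) -> no flip
Dir NE: first cell '.' (not opp) -> no flip
Dir W: opp run (1,1), next='.' -> no flip
Dir E: first cell 'W' (not opp) -> no flip
Dir SW: first cell '.' (not opp) -> no flip
Dir S: opp run (2,2) (3,2) (4,2) (5,2), next=edge -> no flip
Dir SE: opp run (2,3) capped by W -> flip
All flips: (2,3)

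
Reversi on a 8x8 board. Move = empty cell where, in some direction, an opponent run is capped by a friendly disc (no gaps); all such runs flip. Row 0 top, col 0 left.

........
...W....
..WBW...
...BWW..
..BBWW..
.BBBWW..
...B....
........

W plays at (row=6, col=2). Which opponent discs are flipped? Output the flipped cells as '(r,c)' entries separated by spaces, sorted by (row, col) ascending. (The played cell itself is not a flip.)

Answer: (5,3)

Derivation:
Dir NW: opp run (5,1), next='.' -> no flip
Dir N: opp run (5,2) (4,2), next='.' -> no flip
Dir NE: opp run (5,3) capped by W -> flip
Dir W: first cell '.' (not opp) -> no flip
Dir E: opp run (6,3), next='.' -> no flip
Dir SW: first cell '.' (not opp) -> no flip
Dir S: first cell '.' (not opp) -> no flip
Dir SE: first cell '.' (not opp) -> no flip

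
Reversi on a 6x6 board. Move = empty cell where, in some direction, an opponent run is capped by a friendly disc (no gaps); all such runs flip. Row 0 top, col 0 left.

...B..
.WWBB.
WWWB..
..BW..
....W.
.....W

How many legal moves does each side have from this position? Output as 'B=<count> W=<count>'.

Answer: B=7 W=7

Derivation:
-- B to move --
(0,0): no bracket -> illegal
(0,1): flips 1 -> legal
(0,2): flips 2 -> legal
(1,0): flips 3 -> legal
(2,4): no bracket -> illegal
(3,0): flips 2 -> legal
(3,1): flips 1 -> legal
(3,4): flips 1 -> legal
(3,5): no bracket -> illegal
(4,2): no bracket -> illegal
(4,3): flips 1 -> legal
(4,5): no bracket -> illegal
(5,3): no bracket -> illegal
(5,4): no bracket -> illegal
B mobility = 7
-- W to move --
(0,2): no bracket -> illegal
(0,4): flips 1 -> legal
(0,5): no bracket -> illegal
(1,5): flips 2 -> legal
(2,4): flips 1 -> legal
(2,5): no bracket -> illegal
(3,1): flips 1 -> legal
(3,4): flips 1 -> legal
(4,1): no bracket -> illegal
(4,2): flips 1 -> legal
(4,3): flips 1 -> legal
W mobility = 7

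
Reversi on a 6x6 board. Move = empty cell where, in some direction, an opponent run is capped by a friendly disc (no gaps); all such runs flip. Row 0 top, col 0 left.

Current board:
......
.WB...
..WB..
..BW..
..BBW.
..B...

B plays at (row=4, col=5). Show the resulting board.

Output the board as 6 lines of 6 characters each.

Place B at (4,5); scan 8 dirs for brackets.
Dir NW: first cell '.' (not opp) -> no flip
Dir N: first cell '.' (not opp) -> no flip
Dir NE: edge -> no flip
Dir W: opp run (4,4) capped by B -> flip
Dir E: edge -> no flip
Dir SW: first cell '.' (not opp) -> no flip
Dir S: first cell '.' (not opp) -> no flip
Dir SE: edge -> no flip
All flips: (4,4)

Answer: ......
.WB...
..WB..
..BW..
..BBBB
..B...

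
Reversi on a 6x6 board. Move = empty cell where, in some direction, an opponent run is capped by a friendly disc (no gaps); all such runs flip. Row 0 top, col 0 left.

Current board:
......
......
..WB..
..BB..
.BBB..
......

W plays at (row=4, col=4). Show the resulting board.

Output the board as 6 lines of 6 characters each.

Answer: ......
......
..WB..
..BW..
.BBBW.
......

Derivation:
Place W at (4,4); scan 8 dirs for brackets.
Dir NW: opp run (3,3) capped by W -> flip
Dir N: first cell '.' (not opp) -> no flip
Dir NE: first cell '.' (not opp) -> no flip
Dir W: opp run (4,3) (4,2) (4,1), next='.' -> no flip
Dir E: first cell '.' (not opp) -> no flip
Dir SW: first cell '.' (not opp) -> no flip
Dir S: first cell '.' (not opp) -> no flip
Dir SE: first cell '.' (not opp) -> no flip
All flips: (3,3)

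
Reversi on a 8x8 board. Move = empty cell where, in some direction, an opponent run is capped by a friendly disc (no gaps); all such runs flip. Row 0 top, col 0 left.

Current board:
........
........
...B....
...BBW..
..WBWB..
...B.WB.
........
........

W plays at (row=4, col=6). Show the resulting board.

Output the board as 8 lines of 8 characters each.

Place W at (4,6); scan 8 dirs for brackets.
Dir NW: first cell 'W' (not opp) -> no flip
Dir N: first cell '.' (not opp) -> no flip
Dir NE: first cell '.' (not opp) -> no flip
Dir W: opp run (4,5) capped by W -> flip
Dir E: first cell '.' (not opp) -> no flip
Dir SW: first cell 'W' (not opp) -> no flip
Dir S: opp run (5,6), next='.' -> no flip
Dir SE: first cell '.' (not opp) -> no flip
All flips: (4,5)

Answer: ........
........
...B....
...BBW..
..WBWWW.
...B.WB.
........
........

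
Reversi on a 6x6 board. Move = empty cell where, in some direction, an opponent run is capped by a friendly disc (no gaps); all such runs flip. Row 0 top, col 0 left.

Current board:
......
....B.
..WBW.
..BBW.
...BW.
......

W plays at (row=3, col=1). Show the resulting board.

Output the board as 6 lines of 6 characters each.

Answer: ......
....B.
..WBW.
.WWWW.
...BW.
......

Derivation:
Place W at (3,1); scan 8 dirs for brackets.
Dir NW: first cell '.' (not opp) -> no flip
Dir N: first cell '.' (not opp) -> no flip
Dir NE: first cell 'W' (not opp) -> no flip
Dir W: first cell '.' (not opp) -> no flip
Dir E: opp run (3,2) (3,3) capped by W -> flip
Dir SW: first cell '.' (not opp) -> no flip
Dir S: first cell '.' (not opp) -> no flip
Dir SE: first cell '.' (not opp) -> no flip
All flips: (3,2) (3,3)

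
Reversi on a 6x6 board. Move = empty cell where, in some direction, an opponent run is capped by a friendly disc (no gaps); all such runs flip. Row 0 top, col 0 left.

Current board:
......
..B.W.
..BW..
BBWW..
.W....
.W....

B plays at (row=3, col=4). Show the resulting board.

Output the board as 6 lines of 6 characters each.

Place B at (3,4); scan 8 dirs for brackets.
Dir NW: opp run (2,3) capped by B -> flip
Dir N: first cell '.' (not opp) -> no flip
Dir NE: first cell '.' (not opp) -> no flip
Dir W: opp run (3,3) (3,2) capped by B -> flip
Dir E: first cell '.' (not opp) -> no flip
Dir SW: first cell '.' (not opp) -> no flip
Dir S: first cell '.' (not opp) -> no flip
Dir SE: first cell '.' (not opp) -> no flip
All flips: (2,3) (3,2) (3,3)

Answer: ......
..B.W.
..BB..
BBBBB.
.W....
.W....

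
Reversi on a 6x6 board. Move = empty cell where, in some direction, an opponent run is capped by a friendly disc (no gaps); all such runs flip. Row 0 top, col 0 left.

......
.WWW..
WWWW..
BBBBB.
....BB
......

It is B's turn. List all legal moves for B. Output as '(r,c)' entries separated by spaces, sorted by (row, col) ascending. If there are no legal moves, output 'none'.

(0,0): flips 2 -> legal
(0,1): flips 4 -> legal
(0,2): flips 2 -> legal
(0,3): flips 4 -> legal
(0,4): flips 2 -> legal
(1,0): flips 2 -> legal
(1,4): flips 1 -> legal
(2,4): no bracket -> illegal

Answer: (0,0) (0,1) (0,2) (0,3) (0,4) (1,0) (1,4)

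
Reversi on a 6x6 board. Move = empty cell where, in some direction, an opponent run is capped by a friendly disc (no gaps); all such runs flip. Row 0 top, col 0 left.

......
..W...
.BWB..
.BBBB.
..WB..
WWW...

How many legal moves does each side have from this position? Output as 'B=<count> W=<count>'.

-- B to move --
(0,1): flips 1 -> legal
(0,2): flips 2 -> legal
(0,3): flips 1 -> legal
(1,1): flips 1 -> legal
(1,3): flips 1 -> legal
(4,0): no bracket -> illegal
(4,1): flips 1 -> legal
(5,3): flips 1 -> legal
B mobility = 7
-- W to move --
(1,0): no bracket -> illegal
(1,1): no bracket -> illegal
(1,3): no bracket -> illegal
(1,4): no bracket -> illegal
(2,0): flips 2 -> legal
(2,4): flips 2 -> legal
(2,5): flips 2 -> legal
(3,0): flips 1 -> legal
(3,5): no bracket -> illegal
(4,0): flips 1 -> legal
(4,1): no bracket -> illegal
(4,4): flips 2 -> legal
(4,5): flips 2 -> legal
(5,3): no bracket -> illegal
(5,4): no bracket -> illegal
W mobility = 7

Answer: B=7 W=7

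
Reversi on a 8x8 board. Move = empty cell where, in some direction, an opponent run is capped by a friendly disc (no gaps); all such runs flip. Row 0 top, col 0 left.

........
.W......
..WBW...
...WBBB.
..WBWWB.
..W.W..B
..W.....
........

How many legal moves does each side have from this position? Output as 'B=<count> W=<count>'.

Answer: B=13 W=9

Derivation:
-- B to move --
(0,0): no bracket -> illegal
(0,1): no bracket -> illegal
(0,2): no bracket -> illegal
(1,0): no bracket -> illegal
(1,2): no bracket -> illegal
(1,3): flips 1 -> legal
(1,4): flips 1 -> legal
(1,5): no bracket -> illegal
(2,0): no bracket -> illegal
(2,1): flips 1 -> legal
(2,5): flips 1 -> legal
(3,1): no bracket -> illegal
(3,2): flips 1 -> legal
(4,1): flips 1 -> legal
(5,1): no bracket -> illegal
(5,3): flips 1 -> legal
(5,5): flips 1 -> legal
(5,6): flips 1 -> legal
(6,1): flips 1 -> legal
(6,3): flips 2 -> legal
(6,4): flips 2 -> legal
(6,5): flips 1 -> legal
(7,1): no bracket -> illegal
(7,2): no bracket -> illegal
(7,3): no bracket -> illegal
B mobility = 13
-- W to move --
(1,2): flips 2 -> legal
(1,3): flips 1 -> legal
(1,4): no bracket -> illegal
(2,5): flips 3 -> legal
(2,6): flips 1 -> legal
(2,7): flips 1 -> legal
(3,2): flips 1 -> legal
(3,7): flips 3 -> legal
(4,7): flips 1 -> legal
(5,3): flips 1 -> legal
(5,5): no bracket -> illegal
(5,6): no bracket -> illegal
(6,6): no bracket -> illegal
(6,7): no bracket -> illegal
W mobility = 9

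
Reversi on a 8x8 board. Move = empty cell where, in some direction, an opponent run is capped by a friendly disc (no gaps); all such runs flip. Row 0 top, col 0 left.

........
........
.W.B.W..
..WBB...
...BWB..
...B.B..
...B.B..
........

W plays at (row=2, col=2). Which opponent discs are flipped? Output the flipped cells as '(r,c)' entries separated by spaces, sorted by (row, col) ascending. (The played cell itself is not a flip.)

Answer: (3,3)

Derivation:
Dir NW: first cell '.' (not opp) -> no flip
Dir N: first cell '.' (not opp) -> no flip
Dir NE: first cell '.' (not opp) -> no flip
Dir W: first cell 'W' (not opp) -> no flip
Dir E: opp run (2,3), next='.' -> no flip
Dir SW: first cell '.' (not opp) -> no flip
Dir S: first cell 'W' (not opp) -> no flip
Dir SE: opp run (3,3) capped by W -> flip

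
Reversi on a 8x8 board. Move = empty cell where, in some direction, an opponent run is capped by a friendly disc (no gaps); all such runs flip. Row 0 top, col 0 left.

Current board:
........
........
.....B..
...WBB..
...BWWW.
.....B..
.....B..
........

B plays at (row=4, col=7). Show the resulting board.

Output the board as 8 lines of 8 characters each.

Place B at (4,7); scan 8 dirs for brackets.
Dir NW: first cell '.' (not opp) -> no flip
Dir N: first cell '.' (not opp) -> no flip
Dir NE: edge -> no flip
Dir W: opp run (4,6) (4,5) (4,4) capped by B -> flip
Dir E: edge -> no flip
Dir SW: first cell '.' (not opp) -> no flip
Dir S: first cell '.' (not opp) -> no flip
Dir SE: edge -> no flip
All flips: (4,4) (4,5) (4,6)

Answer: ........
........
.....B..
...WBB..
...BBBBB
.....B..
.....B..
........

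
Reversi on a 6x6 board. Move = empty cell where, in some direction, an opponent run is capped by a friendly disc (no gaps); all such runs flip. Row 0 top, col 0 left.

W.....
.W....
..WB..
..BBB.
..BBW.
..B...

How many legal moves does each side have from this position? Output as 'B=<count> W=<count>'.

-- B to move --
(0,1): no bracket -> illegal
(0,2): no bracket -> illegal
(1,0): no bracket -> illegal
(1,2): flips 1 -> legal
(1,3): no bracket -> illegal
(2,0): no bracket -> illegal
(2,1): flips 1 -> legal
(3,1): no bracket -> illegal
(3,5): no bracket -> illegal
(4,5): flips 1 -> legal
(5,3): no bracket -> illegal
(5,4): flips 1 -> legal
(5,5): flips 1 -> legal
B mobility = 5
-- W to move --
(1,2): no bracket -> illegal
(1,3): no bracket -> illegal
(1,4): no bracket -> illegal
(2,1): no bracket -> illegal
(2,4): flips 2 -> legal
(2,5): no bracket -> illegal
(3,1): no bracket -> illegal
(3,5): no bracket -> illegal
(4,1): flips 2 -> legal
(4,5): no bracket -> illegal
(5,1): no bracket -> illegal
(5,3): no bracket -> illegal
(5,4): no bracket -> illegal
W mobility = 2

Answer: B=5 W=2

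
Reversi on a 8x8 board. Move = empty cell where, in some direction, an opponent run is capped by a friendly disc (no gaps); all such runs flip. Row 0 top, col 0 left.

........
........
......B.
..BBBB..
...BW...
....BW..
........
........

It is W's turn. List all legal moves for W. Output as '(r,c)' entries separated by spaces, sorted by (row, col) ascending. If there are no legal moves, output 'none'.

Answer: (1,7) (2,2) (2,4) (4,2) (5,3) (6,4)

Derivation:
(1,5): no bracket -> illegal
(1,6): no bracket -> illegal
(1,7): flips 2 -> legal
(2,1): no bracket -> illegal
(2,2): flips 1 -> legal
(2,3): no bracket -> illegal
(2,4): flips 1 -> legal
(2,5): no bracket -> illegal
(2,7): no bracket -> illegal
(3,1): no bracket -> illegal
(3,6): no bracket -> illegal
(3,7): no bracket -> illegal
(4,1): no bracket -> illegal
(4,2): flips 1 -> legal
(4,5): no bracket -> illegal
(4,6): no bracket -> illegal
(5,2): no bracket -> illegal
(5,3): flips 1 -> legal
(6,3): no bracket -> illegal
(6,4): flips 1 -> legal
(6,5): no bracket -> illegal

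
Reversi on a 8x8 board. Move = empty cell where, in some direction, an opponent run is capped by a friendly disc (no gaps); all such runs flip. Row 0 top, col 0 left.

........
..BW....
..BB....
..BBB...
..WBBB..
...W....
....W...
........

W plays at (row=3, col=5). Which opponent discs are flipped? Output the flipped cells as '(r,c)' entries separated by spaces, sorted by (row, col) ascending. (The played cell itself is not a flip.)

Dir NW: first cell '.' (not opp) -> no flip
Dir N: first cell '.' (not opp) -> no flip
Dir NE: first cell '.' (not opp) -> no flip
Dir W: opp run (3,4) (3,3) (3,2), next='.' -> no flip
Dir E: first cell '.' (not opp) -> no flip
Dir SW: opp run (4,4) capped by W -> flip
Dir S: opp run (4,5), next='.' -> no flip
Dir SE: first cell '.' (not opp) -> no flip

Answer: (4,4)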